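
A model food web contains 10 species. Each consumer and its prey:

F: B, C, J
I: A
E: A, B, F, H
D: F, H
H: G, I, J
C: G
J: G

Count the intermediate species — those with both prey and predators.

Intermediate species (has both prey and predators): C, I, J, F, H.
Count: 5.

5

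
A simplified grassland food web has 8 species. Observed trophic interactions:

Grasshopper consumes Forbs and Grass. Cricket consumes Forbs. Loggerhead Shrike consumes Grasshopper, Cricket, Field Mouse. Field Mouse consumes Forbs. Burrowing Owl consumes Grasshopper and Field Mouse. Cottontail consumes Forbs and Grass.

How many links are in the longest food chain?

2 links

One longest chain: Forbs → Field Mouse → Loggerhead Shrike.
It has 3 species and 2 links.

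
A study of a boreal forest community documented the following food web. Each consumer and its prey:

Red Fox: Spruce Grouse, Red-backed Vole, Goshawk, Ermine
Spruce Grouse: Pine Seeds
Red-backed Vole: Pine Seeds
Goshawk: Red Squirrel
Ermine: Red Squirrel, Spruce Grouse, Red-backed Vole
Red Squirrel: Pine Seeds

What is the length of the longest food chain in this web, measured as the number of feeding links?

One longest chain: Pine Seeds → Red Squirrel → Goshawk → Red Fox.
It has 4 species and 3 links.

3 links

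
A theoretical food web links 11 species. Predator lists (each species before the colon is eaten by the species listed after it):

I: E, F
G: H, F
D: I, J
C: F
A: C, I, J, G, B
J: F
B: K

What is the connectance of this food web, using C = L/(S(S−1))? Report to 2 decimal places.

C = 0.13

The web has S = 11 species and L = 14 feeding links.
C = L / (S(S−1)) = 14 / 110 = 0.1273 ≈ 0.13.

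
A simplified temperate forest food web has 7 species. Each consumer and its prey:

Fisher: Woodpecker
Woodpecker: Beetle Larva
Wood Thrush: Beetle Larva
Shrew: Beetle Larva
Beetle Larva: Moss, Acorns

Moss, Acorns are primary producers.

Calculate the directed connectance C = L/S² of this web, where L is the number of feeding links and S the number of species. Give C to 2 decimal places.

The web has S = 7 species and L = 6 feeding links.
C = L / S² = 6 / 49 = 0.1224 ≈ 0.12.

C = 0.12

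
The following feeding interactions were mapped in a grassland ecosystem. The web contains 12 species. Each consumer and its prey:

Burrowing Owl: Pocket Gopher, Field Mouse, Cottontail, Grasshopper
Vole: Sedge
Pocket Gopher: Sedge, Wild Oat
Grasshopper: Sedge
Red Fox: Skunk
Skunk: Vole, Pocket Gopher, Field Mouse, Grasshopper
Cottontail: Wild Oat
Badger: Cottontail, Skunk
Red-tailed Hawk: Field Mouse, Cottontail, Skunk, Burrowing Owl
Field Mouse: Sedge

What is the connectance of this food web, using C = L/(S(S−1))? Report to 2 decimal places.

The web has S = 12 species and L = 21 feeding links.
C = L / (S(S−1)) = 21 / 132 = 0.1591 ≈ 0.16.

C = 0.16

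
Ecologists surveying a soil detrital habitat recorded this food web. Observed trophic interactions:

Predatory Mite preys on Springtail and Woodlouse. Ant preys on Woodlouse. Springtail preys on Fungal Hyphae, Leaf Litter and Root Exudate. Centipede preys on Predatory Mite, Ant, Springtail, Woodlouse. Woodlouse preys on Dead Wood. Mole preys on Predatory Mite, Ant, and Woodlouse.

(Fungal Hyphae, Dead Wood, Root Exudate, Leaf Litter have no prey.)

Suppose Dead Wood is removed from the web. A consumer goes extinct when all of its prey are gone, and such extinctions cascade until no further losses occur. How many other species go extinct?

Remove Dead Wood.
Round 1: Woodlouse (all prey gone) → extinct.
Round 2: Ant (all prey gone) → extinct.
No further losses. Total secondary extinctions: 2.

2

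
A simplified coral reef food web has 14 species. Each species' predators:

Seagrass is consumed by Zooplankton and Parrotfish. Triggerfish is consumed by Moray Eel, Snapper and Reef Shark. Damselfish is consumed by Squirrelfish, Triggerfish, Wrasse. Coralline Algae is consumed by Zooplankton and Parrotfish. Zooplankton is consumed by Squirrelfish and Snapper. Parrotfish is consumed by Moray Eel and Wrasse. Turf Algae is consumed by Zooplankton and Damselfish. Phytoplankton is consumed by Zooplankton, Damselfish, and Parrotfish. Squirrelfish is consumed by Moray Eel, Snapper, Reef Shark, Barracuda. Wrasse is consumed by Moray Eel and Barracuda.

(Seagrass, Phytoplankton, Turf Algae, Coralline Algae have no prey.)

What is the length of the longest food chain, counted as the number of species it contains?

One longest chain: Phytoplankton → Damselfish → Triggerfish → Moray Eel.
It has 4 species and 3 links.

4 species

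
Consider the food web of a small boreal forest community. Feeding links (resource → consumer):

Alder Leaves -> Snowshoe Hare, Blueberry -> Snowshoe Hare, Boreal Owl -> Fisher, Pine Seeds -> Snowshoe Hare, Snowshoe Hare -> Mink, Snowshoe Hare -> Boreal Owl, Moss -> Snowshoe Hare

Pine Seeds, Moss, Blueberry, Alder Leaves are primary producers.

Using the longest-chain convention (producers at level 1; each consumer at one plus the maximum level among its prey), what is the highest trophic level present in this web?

Producers (level 1): Pine Seeds, Moss, Blueberry, Alder Leaves.
Pine Seeds → Snowshoe Hare → Boreal Owl → Fisher gives Fisher level 4.
No species has a prey at level 4, so no species reaches level 5.

4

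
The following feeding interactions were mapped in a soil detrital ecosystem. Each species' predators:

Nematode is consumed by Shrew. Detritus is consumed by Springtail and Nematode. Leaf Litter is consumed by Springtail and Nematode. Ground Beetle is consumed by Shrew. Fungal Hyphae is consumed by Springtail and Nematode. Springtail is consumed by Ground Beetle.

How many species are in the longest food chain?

4 species

One longest chain: Leaf Litter → Springtail → Ground Beetle → Shrew.
It has 4 species and 3 links.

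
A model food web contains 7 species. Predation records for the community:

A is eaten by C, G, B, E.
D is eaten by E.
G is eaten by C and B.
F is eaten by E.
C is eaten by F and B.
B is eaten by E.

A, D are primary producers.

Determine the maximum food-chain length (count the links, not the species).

One longest chain: A → G → C → F → E.
It has 5 species and 4 links.

4 links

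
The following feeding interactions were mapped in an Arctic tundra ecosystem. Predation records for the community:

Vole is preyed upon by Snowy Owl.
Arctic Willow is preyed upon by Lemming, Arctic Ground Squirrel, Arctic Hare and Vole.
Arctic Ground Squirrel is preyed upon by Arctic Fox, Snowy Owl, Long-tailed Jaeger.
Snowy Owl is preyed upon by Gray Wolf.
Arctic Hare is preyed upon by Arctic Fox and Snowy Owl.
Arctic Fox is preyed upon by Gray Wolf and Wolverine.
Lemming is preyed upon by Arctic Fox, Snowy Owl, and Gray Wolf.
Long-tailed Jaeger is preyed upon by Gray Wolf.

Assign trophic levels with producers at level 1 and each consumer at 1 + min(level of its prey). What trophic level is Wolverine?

Trophic level 4

Arctic Willow is a producer → level 1.
Arctic Ground Squirrel eats Arctic Willow → level 2.
Arctic Fox eats Arctic Ground Squirrel → level 3.
Wolverine eats Arctic Fox → level 4.
No prey of Wolverine is below level 3, so 4 is the minimum.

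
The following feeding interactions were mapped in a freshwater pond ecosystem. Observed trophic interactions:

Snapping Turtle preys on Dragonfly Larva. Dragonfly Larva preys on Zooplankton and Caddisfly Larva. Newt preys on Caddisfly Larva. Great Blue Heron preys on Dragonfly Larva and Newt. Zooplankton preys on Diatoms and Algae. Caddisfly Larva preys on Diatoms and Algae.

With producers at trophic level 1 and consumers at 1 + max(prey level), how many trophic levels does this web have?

Producers (level 1): Algae, Diatoms.
Algae → Caddisfly Larva → Newt → Great Blue Heron gives Great Blue Heron level 4.
No species has a prey at level 4, so no species reaches level 5.

4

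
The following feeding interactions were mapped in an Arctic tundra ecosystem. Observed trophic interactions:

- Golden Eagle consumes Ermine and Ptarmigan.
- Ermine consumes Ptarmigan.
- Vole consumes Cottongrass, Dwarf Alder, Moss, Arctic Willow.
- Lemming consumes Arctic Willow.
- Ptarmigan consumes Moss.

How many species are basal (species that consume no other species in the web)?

4

Basal species (no prey listed): Cottongrass, Moss, Arctic Willow, Dwarf Alder.
Count: 4.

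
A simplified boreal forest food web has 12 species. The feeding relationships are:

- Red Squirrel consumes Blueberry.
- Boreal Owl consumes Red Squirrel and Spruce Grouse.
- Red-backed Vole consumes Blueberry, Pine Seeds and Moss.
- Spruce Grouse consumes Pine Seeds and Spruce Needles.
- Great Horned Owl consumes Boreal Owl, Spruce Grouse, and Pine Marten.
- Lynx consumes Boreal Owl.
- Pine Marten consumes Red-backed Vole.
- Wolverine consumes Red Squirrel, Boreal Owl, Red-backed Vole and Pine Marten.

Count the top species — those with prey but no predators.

3

Top species (has prey, but nothing eats it): Wolverine, Great Horned Owl, Lynx.
Count: 3.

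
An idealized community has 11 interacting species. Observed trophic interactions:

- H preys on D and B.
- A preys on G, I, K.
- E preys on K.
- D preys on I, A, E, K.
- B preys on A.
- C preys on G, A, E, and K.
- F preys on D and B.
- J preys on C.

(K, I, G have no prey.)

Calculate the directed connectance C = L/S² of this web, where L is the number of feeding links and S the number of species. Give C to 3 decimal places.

C = 0.149

The web has S = 11 species and L = 18 feeding links.
C = L / S² = 18 / 121 = 0.1488 ≈ 0.149.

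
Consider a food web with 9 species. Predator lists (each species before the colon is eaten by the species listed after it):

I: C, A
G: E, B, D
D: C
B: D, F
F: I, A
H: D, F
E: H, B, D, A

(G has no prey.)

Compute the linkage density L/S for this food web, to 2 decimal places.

There are L = 16 links among S = 9 species.
L/S = 16/9 = 1.7778 ≈ 1.78.

L/S = 1.78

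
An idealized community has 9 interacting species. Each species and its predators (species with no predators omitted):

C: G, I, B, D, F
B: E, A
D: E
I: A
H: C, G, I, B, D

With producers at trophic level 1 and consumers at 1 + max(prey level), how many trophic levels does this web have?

4

Producers (level 1): H.
H → C → I → A gives A level 4.
No species has a prey at level 4, so no species reaches level 5.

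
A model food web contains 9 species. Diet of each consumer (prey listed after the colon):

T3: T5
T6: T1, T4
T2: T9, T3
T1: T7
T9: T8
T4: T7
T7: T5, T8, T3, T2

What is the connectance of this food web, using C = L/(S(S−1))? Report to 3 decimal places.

C = 0.167

The web has S = 9 species and L = 12 feeding links.
C = L / (S(S−1)) = 12 / 72 = 0.1667 ≈ 0.167.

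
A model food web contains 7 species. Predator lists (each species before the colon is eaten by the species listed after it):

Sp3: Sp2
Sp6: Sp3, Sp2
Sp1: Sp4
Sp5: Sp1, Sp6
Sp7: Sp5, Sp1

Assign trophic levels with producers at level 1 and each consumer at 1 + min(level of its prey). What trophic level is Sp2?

Trophic level 4

Sp7 is a producer → level 1.
Sp5 eats Sp7 → level 2.
Sp6 eats Sp5 → level 3.
Sp2 eats Sp6 → level 4.
No prey of Sp2 is below level 3, so 4 is the minimum.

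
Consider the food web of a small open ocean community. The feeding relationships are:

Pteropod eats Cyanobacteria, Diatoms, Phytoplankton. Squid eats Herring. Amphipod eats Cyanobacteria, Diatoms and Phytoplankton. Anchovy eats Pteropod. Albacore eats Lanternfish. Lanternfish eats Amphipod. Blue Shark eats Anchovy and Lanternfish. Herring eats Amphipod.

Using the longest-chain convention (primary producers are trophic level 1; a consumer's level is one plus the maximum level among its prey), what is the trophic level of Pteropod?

Trophic level 2

Phytoplankton is a producer → level 1.
Pteropod eats Phytoplankton (level 1); other prey at levels: Cyanobacteria 1, Diatoms 1 → level 2.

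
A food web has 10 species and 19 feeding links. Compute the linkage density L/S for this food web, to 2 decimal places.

There are L = 19 links among S = 10 species.
L/S = 19/10 = 1.9000 ≈ 1.90.

L/S = 1.90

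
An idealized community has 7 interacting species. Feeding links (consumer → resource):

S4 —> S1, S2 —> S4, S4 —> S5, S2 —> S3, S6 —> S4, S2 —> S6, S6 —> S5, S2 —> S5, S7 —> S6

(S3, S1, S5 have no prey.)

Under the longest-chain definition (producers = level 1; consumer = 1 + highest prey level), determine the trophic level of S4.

Trophic level 2

S1 is a producer → level 1.
S4 eats S1 (level 1); other prey at levels: S5 1 → level 2.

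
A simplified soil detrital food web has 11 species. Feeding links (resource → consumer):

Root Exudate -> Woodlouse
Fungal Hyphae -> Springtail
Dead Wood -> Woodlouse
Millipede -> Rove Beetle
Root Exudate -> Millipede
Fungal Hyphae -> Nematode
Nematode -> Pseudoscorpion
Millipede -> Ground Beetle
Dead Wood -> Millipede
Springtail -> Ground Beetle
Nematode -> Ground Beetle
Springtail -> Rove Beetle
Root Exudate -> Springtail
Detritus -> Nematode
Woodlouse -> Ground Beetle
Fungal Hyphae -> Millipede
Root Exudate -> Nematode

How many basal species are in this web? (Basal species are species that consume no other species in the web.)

4

Basal species (no prey listed): Root Exudate, Fungal Hyphae, Detritus, Dead Wood.
Count: 4.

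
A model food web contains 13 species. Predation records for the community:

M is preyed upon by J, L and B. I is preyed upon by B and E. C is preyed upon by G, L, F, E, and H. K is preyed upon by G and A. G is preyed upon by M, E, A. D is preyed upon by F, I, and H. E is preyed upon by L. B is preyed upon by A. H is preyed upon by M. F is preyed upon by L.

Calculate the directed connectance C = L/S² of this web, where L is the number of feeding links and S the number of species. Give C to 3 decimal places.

C = 0.130

The web has S = 13 species and L = 22 feeding links.
C = L / S² = 22 / 169 = 0.1302 ≈ 0.130.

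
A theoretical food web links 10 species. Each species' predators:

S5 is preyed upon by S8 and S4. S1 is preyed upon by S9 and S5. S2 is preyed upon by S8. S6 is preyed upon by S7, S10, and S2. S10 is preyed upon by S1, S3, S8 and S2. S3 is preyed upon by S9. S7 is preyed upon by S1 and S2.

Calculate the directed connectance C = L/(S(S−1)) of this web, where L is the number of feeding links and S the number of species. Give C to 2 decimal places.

C = 0.17

The web has S = 10 species and L = 15 feeding links.
C = L / (S(S−1)) = 15 / 90 = 0.1667 ≈ 0.17.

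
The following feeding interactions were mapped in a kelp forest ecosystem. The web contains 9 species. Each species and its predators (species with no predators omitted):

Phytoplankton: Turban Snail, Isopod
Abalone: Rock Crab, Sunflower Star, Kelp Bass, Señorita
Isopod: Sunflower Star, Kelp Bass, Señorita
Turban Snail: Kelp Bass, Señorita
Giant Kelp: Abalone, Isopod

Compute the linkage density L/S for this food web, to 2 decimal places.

L/S = 1.44

There are L = 13 links among S = 9 species.
L/S = 13/9 = 1.4444 ≈ 1.44.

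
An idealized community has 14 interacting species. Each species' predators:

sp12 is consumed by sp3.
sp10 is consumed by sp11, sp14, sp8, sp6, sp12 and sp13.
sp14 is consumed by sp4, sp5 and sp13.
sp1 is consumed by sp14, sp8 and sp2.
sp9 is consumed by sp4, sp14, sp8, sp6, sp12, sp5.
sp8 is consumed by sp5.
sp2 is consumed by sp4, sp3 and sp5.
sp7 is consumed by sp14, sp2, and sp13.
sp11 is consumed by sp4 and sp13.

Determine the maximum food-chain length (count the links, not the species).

2 links

One longest chain: sp7 → sp2 → sp5.
It has 3 species and 2 links.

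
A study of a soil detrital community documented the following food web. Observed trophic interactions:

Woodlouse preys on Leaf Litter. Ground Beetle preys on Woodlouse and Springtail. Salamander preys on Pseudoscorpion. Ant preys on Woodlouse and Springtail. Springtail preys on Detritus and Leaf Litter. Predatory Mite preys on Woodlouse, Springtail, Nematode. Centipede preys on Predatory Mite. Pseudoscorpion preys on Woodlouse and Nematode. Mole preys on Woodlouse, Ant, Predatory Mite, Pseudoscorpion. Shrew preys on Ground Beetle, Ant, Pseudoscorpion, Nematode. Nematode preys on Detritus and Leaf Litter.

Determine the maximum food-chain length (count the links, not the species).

3 links

One longest chain: Leaf Litter → Woodlouse → Pseudoscorpion → Mole.
It has 4 species and 3 links.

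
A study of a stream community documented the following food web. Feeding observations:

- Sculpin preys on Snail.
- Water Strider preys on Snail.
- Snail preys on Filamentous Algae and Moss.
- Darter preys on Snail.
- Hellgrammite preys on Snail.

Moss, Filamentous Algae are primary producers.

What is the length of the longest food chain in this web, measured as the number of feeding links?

One longest chain: Moss → Snail → Sculpin.
It has 3 species and 2 links.

2 links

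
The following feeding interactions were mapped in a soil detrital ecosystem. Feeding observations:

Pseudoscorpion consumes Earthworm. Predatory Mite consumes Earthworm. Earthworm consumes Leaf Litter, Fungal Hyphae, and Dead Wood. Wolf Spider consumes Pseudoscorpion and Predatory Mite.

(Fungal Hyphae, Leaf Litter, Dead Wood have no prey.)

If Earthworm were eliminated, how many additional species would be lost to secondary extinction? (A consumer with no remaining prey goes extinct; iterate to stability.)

3

Remove Earthworm.
Round 1: Predatory Mite (all prey gone), Pseudoscorpion (all prey gone) → extinct.
Round 2: Wolf Spider (all prey gone) → extinct.
No further losses. Total secondary extinctions: 3.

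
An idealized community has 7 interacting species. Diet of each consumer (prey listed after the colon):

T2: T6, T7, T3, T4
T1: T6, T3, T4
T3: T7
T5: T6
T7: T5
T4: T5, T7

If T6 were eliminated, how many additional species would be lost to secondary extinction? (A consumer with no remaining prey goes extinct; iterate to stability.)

6

Remove T6.
Round 1: T5 (all prey gone) → extinct.
Round 2: T7 (all prey gone) → extinct.
Round 3: T3 (all prey gone), T4 (all prey gone) → extinct.
Round 4: T1 (all prey gone), T2 (all prey gone) → extinct.
No further losses. Total secondary extinctions: 6.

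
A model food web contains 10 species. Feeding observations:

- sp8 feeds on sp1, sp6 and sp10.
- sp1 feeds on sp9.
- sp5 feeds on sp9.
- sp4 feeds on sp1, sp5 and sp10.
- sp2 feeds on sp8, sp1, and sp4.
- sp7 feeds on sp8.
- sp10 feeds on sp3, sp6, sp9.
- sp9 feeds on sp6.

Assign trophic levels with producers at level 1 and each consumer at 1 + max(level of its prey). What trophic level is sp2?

Trophic level 5

sp6 is a producer → level 1.
sp9 eats sp6 → level 2.
sp10 eats sp9 (level 2); other prey at levels: sp3 1, sp6 1 → level 3.
sp4 eats sp10 (level 3); other prey at levels: sp5 3, sp1 3 → level 4.
sp2 eats sp4 (level 4); other prey at levels: sp1 3, sp8 4 → level 5.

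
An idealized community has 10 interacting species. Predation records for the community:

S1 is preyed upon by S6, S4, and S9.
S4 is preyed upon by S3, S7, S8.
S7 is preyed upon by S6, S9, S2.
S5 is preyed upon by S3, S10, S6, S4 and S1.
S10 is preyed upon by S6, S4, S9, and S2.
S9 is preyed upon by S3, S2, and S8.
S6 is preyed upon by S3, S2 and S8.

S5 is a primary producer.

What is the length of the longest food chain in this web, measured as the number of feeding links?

5 links

One longest chain: S5 → S10 → S4 → S7 → S6 → S8.
It has 6 species and 5 links.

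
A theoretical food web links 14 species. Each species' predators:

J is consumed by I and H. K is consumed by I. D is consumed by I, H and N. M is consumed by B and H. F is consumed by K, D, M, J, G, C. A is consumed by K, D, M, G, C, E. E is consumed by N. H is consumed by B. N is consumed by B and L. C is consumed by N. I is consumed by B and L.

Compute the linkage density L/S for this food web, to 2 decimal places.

There are L = 27 links among S = 14 species.
L/S = 27/14 = 1.9286 ≈ 1.93.

L/S = 1.93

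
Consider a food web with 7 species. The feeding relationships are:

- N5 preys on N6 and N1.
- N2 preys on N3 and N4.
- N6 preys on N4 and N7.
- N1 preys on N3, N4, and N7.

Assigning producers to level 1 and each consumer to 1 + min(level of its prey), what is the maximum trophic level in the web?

3

Producers (level 1): N7, N3, N4.
Following each consumer down to its lowest-level prey: N7 → N6 → N5 (levels 1 through 3).
All prey of N5 (N6 2, N1 2) are at level 2 or above, so N5 is at level 1 + 2 = 3.
Every consumer has at least one prey at level 2 or below, so none exceeds level 3.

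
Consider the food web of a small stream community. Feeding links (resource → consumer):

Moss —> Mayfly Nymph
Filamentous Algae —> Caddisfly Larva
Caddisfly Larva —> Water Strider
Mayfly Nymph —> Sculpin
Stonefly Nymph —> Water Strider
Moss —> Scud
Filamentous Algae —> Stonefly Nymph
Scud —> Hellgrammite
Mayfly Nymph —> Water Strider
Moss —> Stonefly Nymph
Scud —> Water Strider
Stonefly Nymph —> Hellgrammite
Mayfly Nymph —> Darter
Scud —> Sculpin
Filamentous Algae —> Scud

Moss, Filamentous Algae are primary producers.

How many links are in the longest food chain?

One longest chain: Moss → Scud → Hellgrammite.
It has 3 species and 2 links.

2 links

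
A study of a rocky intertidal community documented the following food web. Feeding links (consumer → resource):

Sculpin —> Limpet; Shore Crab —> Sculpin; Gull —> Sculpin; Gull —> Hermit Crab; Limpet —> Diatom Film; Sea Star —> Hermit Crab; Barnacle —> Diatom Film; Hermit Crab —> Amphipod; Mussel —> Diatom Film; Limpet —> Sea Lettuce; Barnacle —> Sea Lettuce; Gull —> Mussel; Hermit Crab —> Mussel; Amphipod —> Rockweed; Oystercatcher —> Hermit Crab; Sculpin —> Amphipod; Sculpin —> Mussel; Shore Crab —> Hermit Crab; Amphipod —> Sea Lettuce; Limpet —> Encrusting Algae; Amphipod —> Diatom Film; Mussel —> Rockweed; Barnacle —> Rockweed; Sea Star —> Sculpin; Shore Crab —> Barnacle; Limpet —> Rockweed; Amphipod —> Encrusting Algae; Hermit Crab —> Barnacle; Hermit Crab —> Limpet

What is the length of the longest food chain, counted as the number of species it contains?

4 species

One longest chain: Diatom Film → Mussel → Hermit Crab → Oystercatcher.
It has 4 species and 3 links.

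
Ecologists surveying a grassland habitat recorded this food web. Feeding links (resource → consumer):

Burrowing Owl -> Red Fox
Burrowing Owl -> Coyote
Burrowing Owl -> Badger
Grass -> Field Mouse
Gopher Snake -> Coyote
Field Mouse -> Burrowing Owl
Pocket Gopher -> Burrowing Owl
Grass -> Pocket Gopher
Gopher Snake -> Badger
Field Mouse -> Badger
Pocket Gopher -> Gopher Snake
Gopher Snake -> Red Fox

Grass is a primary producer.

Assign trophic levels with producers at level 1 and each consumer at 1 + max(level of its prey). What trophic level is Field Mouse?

Grass is a producer → level 1.
Field Mouse eats Grass → level 2.

Trophic level 2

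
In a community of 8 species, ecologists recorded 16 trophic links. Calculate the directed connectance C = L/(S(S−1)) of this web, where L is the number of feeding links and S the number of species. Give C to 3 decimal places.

The web has S = 8 species and L = 16 feeding links.
C = L / (S(S−1)) = 16 / 56 = 0.2857 ≈ 0.286.

C = 0.286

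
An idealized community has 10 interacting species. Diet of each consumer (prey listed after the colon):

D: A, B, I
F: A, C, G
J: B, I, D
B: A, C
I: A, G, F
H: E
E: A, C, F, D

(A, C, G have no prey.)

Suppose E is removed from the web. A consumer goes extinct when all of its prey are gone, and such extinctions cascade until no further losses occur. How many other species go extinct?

1

Remove E.
Round 1: H (all prey gone) → extinct.
No further losses. Total secondary extinctions: 1.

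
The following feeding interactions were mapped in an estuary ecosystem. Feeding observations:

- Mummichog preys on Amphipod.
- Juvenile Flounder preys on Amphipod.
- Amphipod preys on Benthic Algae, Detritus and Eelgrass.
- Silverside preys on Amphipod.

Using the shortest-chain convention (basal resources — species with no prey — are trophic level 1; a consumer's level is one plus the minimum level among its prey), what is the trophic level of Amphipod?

Benthic Algae has no prey (basal) → level 1.
Amphipod eats Benthic Algae → level 2.

Trophic level 2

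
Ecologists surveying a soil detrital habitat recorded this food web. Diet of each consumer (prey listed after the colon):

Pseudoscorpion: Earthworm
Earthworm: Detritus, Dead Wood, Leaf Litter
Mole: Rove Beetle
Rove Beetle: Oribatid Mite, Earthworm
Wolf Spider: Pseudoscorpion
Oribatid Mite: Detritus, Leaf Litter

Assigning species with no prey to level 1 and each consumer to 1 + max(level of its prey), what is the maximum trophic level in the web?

4

Basal resources (level 1): Detritus, Dead Wood, Leaf Litter.
Detritus → Earthworm → Pseudoscorpion → Wolf Spider gives Wolf Spider level 4.
No species has a prey at level 4, so no species reaches level 5.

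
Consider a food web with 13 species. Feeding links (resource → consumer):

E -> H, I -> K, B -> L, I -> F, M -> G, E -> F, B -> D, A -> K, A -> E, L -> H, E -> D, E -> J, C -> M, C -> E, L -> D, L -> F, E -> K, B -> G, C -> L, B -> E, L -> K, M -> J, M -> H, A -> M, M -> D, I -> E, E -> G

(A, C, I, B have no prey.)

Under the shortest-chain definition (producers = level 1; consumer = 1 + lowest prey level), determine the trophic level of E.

A is a producer → level 1.
E eats A → level 2.

Trophic level 2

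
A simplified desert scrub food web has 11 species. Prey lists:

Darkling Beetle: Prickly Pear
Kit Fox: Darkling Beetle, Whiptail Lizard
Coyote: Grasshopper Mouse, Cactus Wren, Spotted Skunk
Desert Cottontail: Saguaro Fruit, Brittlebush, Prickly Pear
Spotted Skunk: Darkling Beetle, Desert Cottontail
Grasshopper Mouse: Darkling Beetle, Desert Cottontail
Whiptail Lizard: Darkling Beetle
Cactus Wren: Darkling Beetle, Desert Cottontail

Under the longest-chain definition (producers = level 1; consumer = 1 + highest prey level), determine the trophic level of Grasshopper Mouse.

Prickly Pear is a producer → level 1.
Darkling Beetle eats Prickly Pear → level 2.
Grasshopper Mouse eats Darkling Beetle (level 2); other prey at levels: Desert Cottontail 2 → level 3.

Trophic level 3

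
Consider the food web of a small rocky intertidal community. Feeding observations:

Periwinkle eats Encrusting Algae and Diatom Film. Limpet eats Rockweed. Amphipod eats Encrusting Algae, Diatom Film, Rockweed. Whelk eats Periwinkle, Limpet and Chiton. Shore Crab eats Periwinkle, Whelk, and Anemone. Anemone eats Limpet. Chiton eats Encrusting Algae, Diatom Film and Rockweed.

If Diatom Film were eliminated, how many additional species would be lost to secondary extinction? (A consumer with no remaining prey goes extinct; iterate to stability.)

Remove Diatom Film.
Every predator of it retains at least one other prey: Amphipod still has Rockweed, Encrusting Algae; Chiton still has Rockweed, Encrusting Algae; Periwinkle still has Encrusting Algae.
No consumer loses all prey, so no secondary extinctions occur.

0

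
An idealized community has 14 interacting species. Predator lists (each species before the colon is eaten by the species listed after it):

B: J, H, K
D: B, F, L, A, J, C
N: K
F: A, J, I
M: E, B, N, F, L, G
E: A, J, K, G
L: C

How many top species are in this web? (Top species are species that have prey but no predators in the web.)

Top species (has prey, but nothing eats it): A, J, I, H, K, C, G.
Count: 7.

7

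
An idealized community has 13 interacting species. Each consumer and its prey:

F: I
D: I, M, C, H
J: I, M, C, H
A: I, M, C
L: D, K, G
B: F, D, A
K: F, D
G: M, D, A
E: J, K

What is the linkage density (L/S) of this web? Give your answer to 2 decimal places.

There are L = 25 links among S = 13 species.
L/S = 25/13 = 1.9231 ≈ 1.92.

L/S = 1.92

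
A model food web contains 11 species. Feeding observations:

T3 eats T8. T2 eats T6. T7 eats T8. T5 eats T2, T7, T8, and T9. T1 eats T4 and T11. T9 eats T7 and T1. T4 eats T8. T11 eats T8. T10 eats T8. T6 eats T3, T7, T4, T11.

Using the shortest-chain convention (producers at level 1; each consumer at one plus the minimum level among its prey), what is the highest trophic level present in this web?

4

Producers (level 1): T8.
Following each consumer down to its lowest-level prey: T8 → T7 → T6 → T2 (levels 1 through 4).
All prey of T2 (T6 3) are at level 3 or above, so T2 is at level 1 + 3 = 4.
Every consumer has at least one prey at level 3 or below, so none exceeds level 4.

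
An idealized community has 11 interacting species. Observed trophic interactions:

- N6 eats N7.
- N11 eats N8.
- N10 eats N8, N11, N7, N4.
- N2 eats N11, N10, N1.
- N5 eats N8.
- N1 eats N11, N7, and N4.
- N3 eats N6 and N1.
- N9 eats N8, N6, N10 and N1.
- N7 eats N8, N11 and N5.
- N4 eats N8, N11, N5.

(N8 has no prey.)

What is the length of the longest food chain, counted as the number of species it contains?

One longest chain: N8 → N11 → N7 → N1 → N3.
It has 5 species and 4 links.

5 species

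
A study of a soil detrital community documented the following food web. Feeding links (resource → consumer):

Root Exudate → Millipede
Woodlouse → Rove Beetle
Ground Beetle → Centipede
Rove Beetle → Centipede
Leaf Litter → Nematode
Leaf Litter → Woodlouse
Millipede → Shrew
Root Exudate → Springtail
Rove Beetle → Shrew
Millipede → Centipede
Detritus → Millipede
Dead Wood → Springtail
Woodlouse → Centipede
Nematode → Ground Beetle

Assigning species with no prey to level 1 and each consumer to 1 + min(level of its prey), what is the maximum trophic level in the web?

Basal resources (level 1): Leaf Litter, Root Exudate, Dead Wood, Detritus.
Following each consumer down to its lowest-level prey: Leaf Litter → Woodlouse → Centipede (levels 1 through 3).
All prey of Centipede (Woodlouse 2, Millipede 2, Rove Beetle 3, Ground Beetle 3) are at level 2 or above, so Centipede is at level 1 + 2 = 3.
Every consumer has at least one prey at level 2 or below, so none exceeds level 3.

3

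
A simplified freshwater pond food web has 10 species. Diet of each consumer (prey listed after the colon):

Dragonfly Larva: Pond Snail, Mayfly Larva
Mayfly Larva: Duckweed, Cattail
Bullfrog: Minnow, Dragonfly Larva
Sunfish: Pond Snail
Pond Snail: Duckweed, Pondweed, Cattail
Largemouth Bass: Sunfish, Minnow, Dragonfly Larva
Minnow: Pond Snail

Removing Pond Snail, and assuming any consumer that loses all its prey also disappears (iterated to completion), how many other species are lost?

Remove Pond Snail.
Round 1: Sunfish (all prey gone), Minnow (all prey gone) → extinct.
No further losses. Total secondary extinctions: 2.

2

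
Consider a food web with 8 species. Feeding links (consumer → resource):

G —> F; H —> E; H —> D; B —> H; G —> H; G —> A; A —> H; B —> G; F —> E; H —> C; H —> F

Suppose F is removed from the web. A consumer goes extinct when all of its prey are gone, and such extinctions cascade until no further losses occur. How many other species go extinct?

Remove F.
Every predator of it retains at least one other prey: H still has D, E, C; G still has H, A.
No consumer loses all prey, so no secondary extinctions occur.

0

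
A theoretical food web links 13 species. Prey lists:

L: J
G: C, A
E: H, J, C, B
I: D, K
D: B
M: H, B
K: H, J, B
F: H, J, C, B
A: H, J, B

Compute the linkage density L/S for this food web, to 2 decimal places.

There are L = 22 links among S = 13 species.
L/S = 22/13 = 1.6923 ≈ 1.69.

L/S = 1.69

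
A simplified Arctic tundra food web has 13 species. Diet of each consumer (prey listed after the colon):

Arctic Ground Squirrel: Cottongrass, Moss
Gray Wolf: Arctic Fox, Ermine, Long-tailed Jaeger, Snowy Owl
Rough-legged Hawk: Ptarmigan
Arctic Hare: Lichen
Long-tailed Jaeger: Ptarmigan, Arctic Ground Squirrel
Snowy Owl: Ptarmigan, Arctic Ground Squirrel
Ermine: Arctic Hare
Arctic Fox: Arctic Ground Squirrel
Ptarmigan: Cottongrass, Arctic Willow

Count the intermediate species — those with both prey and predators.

Intermediate species (has both prey and predators): Ptarmigan, Arctic Ground Squirrel, Arctic Hare, Arctic Fox, Ermine, Long-tailed Jaeger, Snowy Owl.
Count: 7.

7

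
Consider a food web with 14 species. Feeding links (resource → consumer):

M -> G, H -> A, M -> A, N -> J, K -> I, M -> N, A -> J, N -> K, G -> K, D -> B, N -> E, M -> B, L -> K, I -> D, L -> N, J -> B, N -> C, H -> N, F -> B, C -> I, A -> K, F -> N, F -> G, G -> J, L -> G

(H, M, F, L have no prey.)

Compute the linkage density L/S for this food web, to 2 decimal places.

L/S = 1.79

There are L = 25 links among S = 14 species.
L/S = 25/14 = 1.7857 ≈ 1.79.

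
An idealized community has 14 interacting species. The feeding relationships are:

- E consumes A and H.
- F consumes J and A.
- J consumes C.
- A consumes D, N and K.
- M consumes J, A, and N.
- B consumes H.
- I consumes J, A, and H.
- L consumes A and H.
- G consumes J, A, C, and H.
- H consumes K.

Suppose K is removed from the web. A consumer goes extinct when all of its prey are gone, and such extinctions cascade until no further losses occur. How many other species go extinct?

2

Remove K.
Round 1: H (all prey gone) → extinct.
Round 2: B (all prey gone) → extinct.
No further losses. Total secondary extinctions: 2.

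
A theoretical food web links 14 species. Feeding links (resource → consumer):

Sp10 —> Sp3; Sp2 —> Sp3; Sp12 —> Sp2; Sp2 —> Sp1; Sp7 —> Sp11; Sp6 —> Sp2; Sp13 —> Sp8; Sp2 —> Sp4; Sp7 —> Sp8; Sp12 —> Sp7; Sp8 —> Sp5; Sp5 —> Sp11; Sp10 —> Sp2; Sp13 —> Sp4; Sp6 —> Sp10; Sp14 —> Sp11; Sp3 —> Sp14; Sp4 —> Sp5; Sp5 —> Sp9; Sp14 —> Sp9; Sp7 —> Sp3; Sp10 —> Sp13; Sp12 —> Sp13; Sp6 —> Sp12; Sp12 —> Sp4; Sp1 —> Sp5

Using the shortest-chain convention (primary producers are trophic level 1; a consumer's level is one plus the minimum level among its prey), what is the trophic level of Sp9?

Trophic level 5

Sp6 is a producer → level 1.
Sp10 eats Sp6 → level 2.
Sp3 eats Sp10 → level 3.
Sp14 eats Sp3 → level 4.
Sp9 eats Sp14 → level 5.
No prey of Sp9 is below level 4, so 5 is the minimum.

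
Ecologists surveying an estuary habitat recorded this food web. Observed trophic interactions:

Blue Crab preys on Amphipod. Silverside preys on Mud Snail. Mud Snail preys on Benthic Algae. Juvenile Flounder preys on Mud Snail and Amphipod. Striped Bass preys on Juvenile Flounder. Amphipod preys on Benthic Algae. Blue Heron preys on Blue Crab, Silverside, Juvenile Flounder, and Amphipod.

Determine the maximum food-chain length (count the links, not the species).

3 links

One longest chain: Benthic Algae → Mud Snail → Juvenile Flounder → Striped Bass.
It has 4 species and 3 links.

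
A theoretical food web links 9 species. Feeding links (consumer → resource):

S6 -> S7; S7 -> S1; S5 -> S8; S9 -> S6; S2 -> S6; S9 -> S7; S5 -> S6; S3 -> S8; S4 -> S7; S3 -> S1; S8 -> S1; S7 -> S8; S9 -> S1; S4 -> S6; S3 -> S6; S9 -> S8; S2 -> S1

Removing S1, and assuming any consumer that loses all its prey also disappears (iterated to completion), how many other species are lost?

Remove S1.
Round 1: S8 (all prey gone) → extinct.
Round 2: S7 (all prey gone) → extinct.
Round 3: S6 (all prey gone) → extinct.
Round 4: S5 (all prey gone), S2 (all prey gone), S4 (all prey gone), S9 (all prey gone), S3 (all prey gone) → extinct.
No further losses. Total secondary extinctions: 8.

8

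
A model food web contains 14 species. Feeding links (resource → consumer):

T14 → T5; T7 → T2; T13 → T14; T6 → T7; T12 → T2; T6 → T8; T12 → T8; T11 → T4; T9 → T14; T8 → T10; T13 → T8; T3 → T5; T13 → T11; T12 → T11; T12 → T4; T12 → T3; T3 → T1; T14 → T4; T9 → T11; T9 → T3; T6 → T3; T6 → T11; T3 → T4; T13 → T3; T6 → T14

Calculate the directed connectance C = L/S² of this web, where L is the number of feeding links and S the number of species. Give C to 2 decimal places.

C = 0.13

The web has S = 14 species and L = 25 feeding links.
C = L / S² = 25 / 196 = 0.1276 ≈ 0.13.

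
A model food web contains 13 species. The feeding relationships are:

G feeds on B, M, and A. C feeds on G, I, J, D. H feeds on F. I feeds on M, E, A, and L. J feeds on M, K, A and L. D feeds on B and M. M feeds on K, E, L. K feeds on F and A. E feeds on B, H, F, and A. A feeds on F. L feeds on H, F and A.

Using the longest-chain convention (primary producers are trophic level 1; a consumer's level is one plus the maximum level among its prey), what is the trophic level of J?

Trophic level 5

F is a producer → level 1.
H eats F → level 2.
L eats H (level 2); other prey at levels: F 1, A 2 → level 3.
M eats L (level 3); other prey at levels: K 3, E 3 → level 4.
J eats M (level 4); other prey at levels: A 2, L 3, K 3 → level 5.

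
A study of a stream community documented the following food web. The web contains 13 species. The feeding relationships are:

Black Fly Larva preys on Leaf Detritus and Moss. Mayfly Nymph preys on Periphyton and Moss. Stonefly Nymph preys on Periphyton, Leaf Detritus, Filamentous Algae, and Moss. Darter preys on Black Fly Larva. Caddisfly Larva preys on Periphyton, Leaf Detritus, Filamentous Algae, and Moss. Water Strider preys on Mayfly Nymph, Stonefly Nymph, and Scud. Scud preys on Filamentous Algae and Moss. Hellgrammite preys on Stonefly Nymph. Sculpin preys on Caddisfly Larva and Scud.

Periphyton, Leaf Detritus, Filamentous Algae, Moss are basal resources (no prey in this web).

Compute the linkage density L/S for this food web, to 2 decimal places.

There are L = 21 links among S = 13 species.
L/S = 21/13 = 1.6154 ≈ 1.62.

L/S = 1.62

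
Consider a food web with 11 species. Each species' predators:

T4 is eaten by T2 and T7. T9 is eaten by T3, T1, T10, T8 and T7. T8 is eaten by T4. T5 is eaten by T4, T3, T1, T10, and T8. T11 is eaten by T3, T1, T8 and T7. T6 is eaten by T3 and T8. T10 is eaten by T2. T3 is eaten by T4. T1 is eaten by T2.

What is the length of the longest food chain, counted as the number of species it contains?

4 species

One longest chain: T5 → T8 → T4 → T2.
It has 4 species and 3 links.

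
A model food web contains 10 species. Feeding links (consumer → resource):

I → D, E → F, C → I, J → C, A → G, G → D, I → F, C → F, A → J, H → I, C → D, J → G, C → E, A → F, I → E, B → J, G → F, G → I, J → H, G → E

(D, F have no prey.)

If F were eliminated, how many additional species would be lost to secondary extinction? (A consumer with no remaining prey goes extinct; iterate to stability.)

Remove F.
Round 1: E (all prey gone) → extinct.
No further losses. Total secondary extinctions: 1.

1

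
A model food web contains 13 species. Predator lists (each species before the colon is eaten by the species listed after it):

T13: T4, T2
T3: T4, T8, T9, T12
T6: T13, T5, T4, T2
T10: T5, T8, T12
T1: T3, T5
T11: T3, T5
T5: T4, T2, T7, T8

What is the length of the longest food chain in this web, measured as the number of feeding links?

2 links

One longest chain: T11 → T3 → T4.
It has 3 species and 2 links.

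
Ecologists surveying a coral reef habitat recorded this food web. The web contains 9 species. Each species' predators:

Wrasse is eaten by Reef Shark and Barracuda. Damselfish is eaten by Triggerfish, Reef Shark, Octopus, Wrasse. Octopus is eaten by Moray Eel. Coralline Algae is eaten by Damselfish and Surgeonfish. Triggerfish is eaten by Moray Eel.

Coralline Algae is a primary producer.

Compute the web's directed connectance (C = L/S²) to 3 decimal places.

The web has S = 9 species and L = 10 feeding links.
C = L / S² = 10 / 81 = 0.1235 ≈ 0.123.

C = 0.123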